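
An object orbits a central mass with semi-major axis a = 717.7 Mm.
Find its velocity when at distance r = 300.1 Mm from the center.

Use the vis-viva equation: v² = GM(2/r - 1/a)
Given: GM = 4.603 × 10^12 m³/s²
a = 717.7 Mm = 7.177 × 10^8 m
r = 300.1 Mm = 3.001 × 10^8 m
GM = 4.603 × 10^12 m³/s²
2/r − 1/a = 6.66445 × 10^-9 − 1.39334 × 10^-9 = 5.27111 × 10^-9 m⁻¹
v² = GM (2/r − 1/a) = 24262.9 m²/s²
v = 155.766 m/s ≈ 155.8 m/s

Final answer: 155.8 m/s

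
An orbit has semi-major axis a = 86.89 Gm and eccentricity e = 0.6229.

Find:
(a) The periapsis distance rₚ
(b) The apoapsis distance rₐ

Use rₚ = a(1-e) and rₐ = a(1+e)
a = 86.89 Gm = 8.689 × 10^10 m
e = 0.6229:  1 − e = 0.3771,  1 + e = 1.6229
(a) rₚ = a(1 − e) = 8.689 × 10^10 m × 0.3771 = 3.27662 × 10^10 m ≈ 32.77 Gm
(b) rₐ = a(1 + e) = 8.689 × 10^10 m × 1.6229 = 1.41014 × 10^11 m ≈ 141 Gm

Final answer:
(a) rₚ = 32.77 Gm
(b) rₐ = 141 Gm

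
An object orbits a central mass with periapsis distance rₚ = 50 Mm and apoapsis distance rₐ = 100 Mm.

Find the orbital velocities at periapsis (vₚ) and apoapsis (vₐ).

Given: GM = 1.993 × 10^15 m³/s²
rₚ = 50 Mm = 5 × 10^7 m
rₐ = 100 Mm = 1 × 10^8 m
GM = 1.993 × 10^15 m³/s²
a = (rₚ + rₐ)/2 = 7.5 × 10^7 m
Vis-viva: v² = GM (2/r − 1/a)
vₚ² = 1.993 × 10^15 × (4 × 10^-8 − 1.33333 × 10^-8) = 5.31467 × 10^7 m²/s²
vₚ = 7290.18 m/s ≈ 7.29 km/s
vₐ² = 1.993 × 10^15 × (2 × 10^-8 − 1.33333 × 10^-8) = 1.32867 × 10^7 m²/s²
vₐ = 3645.09 m/s ≈ 3.645 km/s

Final answer: vₚ = 7.29 km/s, vₐ = 3.645 km/s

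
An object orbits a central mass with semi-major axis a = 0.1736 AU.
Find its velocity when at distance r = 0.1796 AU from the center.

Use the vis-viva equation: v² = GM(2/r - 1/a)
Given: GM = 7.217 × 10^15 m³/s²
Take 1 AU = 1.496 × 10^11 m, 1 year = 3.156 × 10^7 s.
a = 0.1736 AU = 2.59706 × 10^10 m
r = 0.1796 AU = 2.68682 × 10^10 m
GM = 7.217 × 10^15 m³/s²
2/r − 1/a = 7.44375 × 10^-11 − 3.85051 × 10^-11 = 3.59324 × 10^-11 m⁻¹
v² = GM (2/r − 1/a) = 259324 m²/s²
v = 509.239 m/s ≈ 0.1074 AU/year

Final answer: 0.1074 AU/year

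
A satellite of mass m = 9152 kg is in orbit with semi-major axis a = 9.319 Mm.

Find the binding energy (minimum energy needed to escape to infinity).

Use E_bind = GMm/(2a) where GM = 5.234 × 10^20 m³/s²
a = 9.319 Mm = 9.319 × 10^6 m
GM = 5.234 × 10^20 m³/s²
m = 9152 kg
GMm = 5.234 × 10^20 × 9152 = 4.79016 × 10^24 m³·kg/s²
2a = 1.8638 × 10^7 m
E_bind = GMm/(2a) = 2.5701 × 10^17 J ≈ 257 PJ

Final answer: 257 PJ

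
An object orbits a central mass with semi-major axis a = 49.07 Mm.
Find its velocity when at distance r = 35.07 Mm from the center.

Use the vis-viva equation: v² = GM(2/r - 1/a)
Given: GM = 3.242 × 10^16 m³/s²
a = 49.07 Mm = 4.907 × 10^7 m
r = 35.07 Mm = 3.507 × 10^7 m
GM = 3.242 × 10^16 m³/s²
2/r − 1/a = 5.70288 × 10^-8 − 2.03791 × 10^-8 = 3.66497 × 10^-8 m⁻¹
v² = GM (2/r − 1/a) = 1.18818 × 10^9 m²/s²
v = 34470.1 m/s ≈ 34.47 km/s

Final answer: 34.47 km/s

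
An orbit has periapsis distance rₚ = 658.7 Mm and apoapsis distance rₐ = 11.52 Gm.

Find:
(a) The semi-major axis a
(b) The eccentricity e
rₚ = 658.7 Mm = 6.587 × 10^8 m
rₐ = 11.52 Gm = 1.152 × 10^10 m
(a) a = (rₚ + rₐ)/2 = 6.08935 × 10^9 m ≈ 6.089 Gm
(b) e = (rₐ − rₚ)/(rₐ + rₚ) = (1.08613 × 10^10) / (1.21787 × 10^10) = 0.891828

Final answer:
(a) a = 6.089 Gm
(b) e = 0.8918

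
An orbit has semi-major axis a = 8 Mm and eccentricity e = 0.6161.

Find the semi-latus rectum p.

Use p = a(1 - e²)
a = 8 Mm = 8 × 10^6 m
e = 0.6161,  e² = 0.379579,  1 − e² = 0.620421
p = a(1 − e²) = 8 × 10^6 m × 0.620421 = 4.96337 × 10^6 m ≈ 4.963 Mm

Final answer: p = 4.963 Mm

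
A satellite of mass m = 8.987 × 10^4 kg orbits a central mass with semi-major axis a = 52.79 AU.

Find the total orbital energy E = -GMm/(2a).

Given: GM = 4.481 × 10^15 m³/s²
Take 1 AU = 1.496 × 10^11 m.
a = 52.79 AU = 7.89738 × 10^12 m
GM = 4.481 × 10^15 m³/s²
2a = 1.57948 × 10^13 m
GMm = 4.481 × 10^15 × 89870 = 4.02707 × 10^20 m³·kg/s²
E = −GMm/(2a) = -2.54963 × 10^7 J ≈ -25.5 MJ

Final answer: -25.5 MJ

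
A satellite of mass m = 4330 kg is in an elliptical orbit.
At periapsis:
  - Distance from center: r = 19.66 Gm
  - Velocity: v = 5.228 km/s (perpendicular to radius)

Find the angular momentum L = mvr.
r = 19.66 Gm = 1.966 × 10^10 m
v = 5.228 km/s = 5228 m/s
vr = 5228 × 1.966 × 10^10 = 1.02782 × 10^14 m²/s
L = m × vr = 4330 × 1.02782 × 10^14 = 4.45048 × 10^17 kg·m²/s ≈ 4.45 × 10^17 kg·m²/s

Final answer: L = 4.45 × 10^17 kg·m²/s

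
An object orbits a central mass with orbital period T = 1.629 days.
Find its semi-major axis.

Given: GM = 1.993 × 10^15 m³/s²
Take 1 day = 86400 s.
T = 1.629 days = 140746 s
GM = 1.993 × 10^15 m³/s²
Kepler's third law: a³ = GM T² / (4π²)
T² = 1.98093 × 10^10 s²
a³ = (1.993 × 10^15) × (1.98093 × 10^10) / (4π²) = 1.00004 × 10^24 m³
a = (a³)^(1/3) = 1.00001 × 10^8 m ≈ 100 Mm

Final answer: 100 Mm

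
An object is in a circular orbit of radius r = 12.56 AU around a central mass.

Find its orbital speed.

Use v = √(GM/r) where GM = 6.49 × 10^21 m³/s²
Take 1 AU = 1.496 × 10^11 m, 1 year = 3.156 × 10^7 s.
r = 12.56 AU = 1.87898 × 10^12 m
GM = 6.49 × 10^21 m³/s²
GM/r = (6.49 × 10^21) / (1.87898 × 10^12) = 3.45401 × 10^9 m²/s²
v = √(GM/r) = 58770.8 m/s ≈ 12.4 AU/year

Final answer: 12.4 AU/year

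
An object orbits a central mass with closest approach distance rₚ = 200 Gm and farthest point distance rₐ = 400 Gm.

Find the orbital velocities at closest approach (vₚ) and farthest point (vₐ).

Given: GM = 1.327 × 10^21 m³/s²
rₚ = 200 Gm = 2 × 10^11 m
rₐ = 400 Gm = 4 × 10^11 m
GM = 1.327 × 10^21 m³/s²
a = (rₚ + rₐ)/2 = 3 × 10^11 m
Vis-viva: v² = GM (2/r − 1/a)
vₚ² = 1.327 × 10^21 × (1 × 10^-11 − 3.33333 × 10^-12) = 8.84667 × 10^9 m²/s²
vₚ = 94056.7 m/s ≈ 94.06 km/s
vₐ² = 1.327 × 10^21 × (5 × 10^-12 − 3.33333 × 10^-12) = 2.21167 × 10^9 m²/s²
vₐ = 47028.4 m/s ≈ 47.03 km/s

Final answer: vₚ = 94.06 km/s, vₐ = 47.03 km/s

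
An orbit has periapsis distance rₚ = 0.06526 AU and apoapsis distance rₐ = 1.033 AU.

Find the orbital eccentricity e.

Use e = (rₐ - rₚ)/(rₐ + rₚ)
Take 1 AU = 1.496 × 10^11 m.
rₚ = 0.06526 AU = 9.7629 × 10^9 m
rₐ = 1.033 AU = 1.54537 × 10^11 m
rₐ − rₚ = 1.44774 × 10^11 m
rₐ + rₚ = 1.643 × 10^11 m
e = (rₐ − rₚ)/(rₐ + rₚ) = 0.881157

Final answer: e = 0.8812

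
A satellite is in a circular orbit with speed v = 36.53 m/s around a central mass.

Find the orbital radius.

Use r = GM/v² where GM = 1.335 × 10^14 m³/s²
v = 36.53 m/s
GM = 1.335 × 10^14 m³/s²
v² = 1334.44 m²/s²
r = GM/v² = (1.335 × 10^14) / 1334.44 = 1.00042 × 10^11 m ≈ 100 Gm

Final answer: 100 Gm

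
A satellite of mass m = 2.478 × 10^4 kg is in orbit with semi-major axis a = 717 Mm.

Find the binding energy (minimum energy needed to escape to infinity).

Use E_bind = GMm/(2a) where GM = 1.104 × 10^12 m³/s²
a = 717 Mm = 7.17 × 10^8 m
GM = 1.104 × 10^12 m³/s²
m = 2.478 × 10^4 kg
GMm = 1.104 × 10^12 × 24780 = 2.73571 × 10^16 m³·kg/s²
2a = 1.434 × 10^9 m
E_bind = GMm/(2a) = 1.90775 × 10^7 J ≈ 19.08 MJ

Final answer: 19.08 MJ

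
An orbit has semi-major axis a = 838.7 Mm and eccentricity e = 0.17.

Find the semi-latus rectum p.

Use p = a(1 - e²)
a = 838.7 Mm = 8.387 × 10^8 m
e = 0.17,  e² = 0.0289,  1 − e² = 0.9711
p = a(1 − e²) = 8.387 × 10^8 m × 0.9711 = 8.14462 × 10^8 m ≈ 814.5 Mm

Final answer: p = 814.5 Mm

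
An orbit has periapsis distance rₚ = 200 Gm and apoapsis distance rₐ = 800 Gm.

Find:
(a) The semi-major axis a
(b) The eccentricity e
rₚ = 200 Gm = 2 × 10^11 m
rₐ = 800 Gm = 8 × 10^11 m
(a) a = (rₚ + rₐ)/2 = 5 × 10^11 m ≈ 500 Gm
(b) e = (rₐ − rₚ)/(rₐ + rₚ) = (6 × 10^11) / (1 × 10^12) = 0.6

Final answer:
(a) a = 500 Gm
(b) e = 0.6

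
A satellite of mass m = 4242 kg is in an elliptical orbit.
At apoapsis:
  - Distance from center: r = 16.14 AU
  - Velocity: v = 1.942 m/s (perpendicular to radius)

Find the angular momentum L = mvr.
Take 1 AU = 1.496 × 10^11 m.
r = 16.14 AU = 2.41454 × 10^12 m
v = 1.942 m/s
vr = 1.942 × 2.41454 × 10^12 = 4.68904 × 10^12 m²/s
L = m × vr = 4242 × 4.68904 × 10^12 = 1.98909 × 10^16 kg·m²/s ≈ 1.989 × 10^16 kg·m²/s

Final answer: L = 1.989 × 10^16 kg·m²/s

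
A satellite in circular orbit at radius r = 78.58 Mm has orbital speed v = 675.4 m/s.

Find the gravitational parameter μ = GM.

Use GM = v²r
r = 78.58 Mm = 7.858 × 10^7 m
v = 675.4 m/s
v² = 456165 m²/s²
GM = v²r = 456165 × 7.858 × 10^7 = 3.58455 × 10^13 m³/s²
GM ≈ 3.585 × 10^13 m³/s²

Final answer: GM = 3.585 × 10^13 m³/s²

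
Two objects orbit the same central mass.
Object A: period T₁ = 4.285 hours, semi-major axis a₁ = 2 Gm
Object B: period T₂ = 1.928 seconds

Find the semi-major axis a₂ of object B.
T₁ = 4.285 hours = 15426 s
T₂ = 1.928 seconds
a₁ = 2 Gm = 2 × 10^9 m
Kepler's third law: (T₂/T₁)² = (a₂/a₁)³  ⇒  a₂ = a₁ (T₂/T₁)^(2/3)
T₂/T₁ = 0.000124984
(T₂/T₁)^(2/3) = 0.00249978
a₂ = 2 × 10^9 m × 0.00249978 = 4.99957 × 10^6 m ≈ 5 Mm

Final answer: a₂ = 5 Mm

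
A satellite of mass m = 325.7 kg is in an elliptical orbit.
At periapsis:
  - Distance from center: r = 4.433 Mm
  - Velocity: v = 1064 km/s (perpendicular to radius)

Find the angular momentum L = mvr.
r = 4.433 Mm = 4.433 × 10^6 m
v = 1064 km/s = 1.064 × 10^6 m/s
vr = 1.064 × 10^6 × 4.433 × 10^6 = 4.71671 × 10^12 m²/s
L = m × vr = 325.7 × 4.71671 × 10^12 = 1.53623 × 10^15 kg·m²/s ≈ 1.536 × 10^15 kg·m²/s

Final answer: L = 1.536 × 10^15 kg·m²/s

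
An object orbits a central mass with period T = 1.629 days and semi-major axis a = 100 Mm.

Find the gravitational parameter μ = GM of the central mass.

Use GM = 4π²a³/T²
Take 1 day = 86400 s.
T = 1.629 days = 140746 s
a = 100 Mm = 1 × 10^8 m
a³ = 1 × 10^24 m³
T² = 1.98093 × 10^10 s²
GM = 4π² × (1 × 10^24) / (1.98093 × 10^10) = 1.99292 × 10^15 m³/s²
GM ≈ 1.993 × 10^15 m³/s²

Final answer: GM = 1.993 × 10^15 m³/s²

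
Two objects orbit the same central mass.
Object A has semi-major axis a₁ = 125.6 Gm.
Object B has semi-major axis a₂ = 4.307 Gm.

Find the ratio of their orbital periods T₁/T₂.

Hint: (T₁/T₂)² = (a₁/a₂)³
a₁ = 125.6 Gm = 1.256 × 10^11 m
a₂ = 4.307 Gm = 4.307 × 10^9 m
a₁/a₂ = 29.1618
T₁/T₂ = (a₁/a₂)^(3/2) = (29.1618)^1.5 = 157.479

Final answer: T₁/T₂ = 157.5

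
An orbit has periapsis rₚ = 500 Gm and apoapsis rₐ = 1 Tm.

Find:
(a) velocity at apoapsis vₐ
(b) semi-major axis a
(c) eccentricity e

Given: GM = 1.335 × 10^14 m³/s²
rₚ = 500 Gm = 5 × 10^11 m
rₐ = 1 Tm = 1 × 10^12 m
GM = 1.335 × 10^14 m³/s²
a = (rₚ + rₐ)/2 = 7.5 × 10^11 m
e = (rₐ − rₚ)/(rₐ + rₚ) = (5 × 10^11) / (1.5 × 10^12) = 0.333333
(a) vₐ² = GM (2/rₐ − 1/a) = 1.335 × 10^14 × (2 × 10^-12 − 1.33333 × 10^-12) = 89 m²/s²;  vₐ = 9.43398 m/s ≈ 9.434 m/s
(b) a = 7.5 × 10^11 m ≈ 750 Gm
(c) e = 0.333333 ≈ 0.3333

Final answer:
(a) velocity at apoapsis vₐ = 9.434 m/s
(b) semi-major axis a = 750 Gm
(c) eccentricity e = 0.3333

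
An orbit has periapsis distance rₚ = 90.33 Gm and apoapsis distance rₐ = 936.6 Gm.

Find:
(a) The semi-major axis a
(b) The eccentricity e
rₚ = 90.33 Gm = 9.033 × 10^10 m
rₐ = 936.6 Gm = 9.366 × 10^11 m
(a) a = (rₚ + rₐ)/2 = 5.13465 × 10^11 m ≈ 513.5 Gm
(b) e = (rₐ − rₚ)/(rₐ + rₚ) = (8.4627 × 10^11) / (1.02693 × 10^12) = 0.824078

Final answer:
(a) a = 513.5 Gm
(b) e = 0.8241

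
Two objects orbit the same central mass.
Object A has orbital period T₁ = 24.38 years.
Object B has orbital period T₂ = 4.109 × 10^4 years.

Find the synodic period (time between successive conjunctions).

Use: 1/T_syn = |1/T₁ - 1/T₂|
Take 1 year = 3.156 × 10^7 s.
T₁ = 24.38 years = 7.69433 × 10^8 s
T₂ = 4.109 × 10^4 years = 1.2968 × 10^12 s
1/T₁ = 1.29966 × 10^-9 s⁻¹
1/T₂ = 7.71129 × 10^-13 s⁻¹
|1/T₁ − 1/T₂| = 1.29889 × 10^-9 s⁻¹
T_syn = 1 / |1/T₁ − 1/T₂| = 7.6989 × 10^8 s ≈ 24.39 years

Final answer: T_syn = 24.39 years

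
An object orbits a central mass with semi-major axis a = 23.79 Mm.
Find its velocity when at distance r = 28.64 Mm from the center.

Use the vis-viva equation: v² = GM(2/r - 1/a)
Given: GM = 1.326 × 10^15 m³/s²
a = 23.79 Mm = 2.379 × 10^7 m
r = 28.64 Mm = 2.864 × 10^7 m
GM = 1.326 × 10^15 m³/s²
2/r − 1/a = 6.98324 × 10^-8 − 4.20345 × 10^-8 = 2.77979 × 10^-8 m⁻¹
v² = GM (2/r − 1/a) = 3.68601 × 10^7 m²/s²
v = 6071.25 m/s ≈ 6.071 km/s

Final answer: 6.071 km/s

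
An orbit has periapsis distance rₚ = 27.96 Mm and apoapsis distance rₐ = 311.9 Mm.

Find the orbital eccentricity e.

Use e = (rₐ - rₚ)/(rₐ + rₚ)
rₚ = 27.96 Mm = 2.796 × 10^7 m
rₐ = 311.9 Mm = 3.119 × 10^8 m
rₐ − rₚ = 2.8394 × 10^8 m
rₐ + rₚ = 3.3986 × 10^8 m
e = (rₐ − rₚ)/(rₐ + rₚ) = 0.835462

Final answer: e = 0.8355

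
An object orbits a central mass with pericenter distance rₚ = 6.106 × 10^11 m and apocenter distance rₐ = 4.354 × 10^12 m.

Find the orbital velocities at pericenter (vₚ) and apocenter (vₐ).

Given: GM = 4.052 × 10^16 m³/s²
rₚ = 6.106 × 10^11 m
rₐ = 4.354 × 10^12 m
GM = 4.052 × 10^16 m³/s²
a = (rₚ + rₐ)/2 = 2.4823 × 10^12 m
Vis-viva: v² = GM (2/r − 1/a)
vₚ² = 4.052 × 10^16 × (3.27547 × 10^-12 − 4.02852 × 10^-13) = 116398 m²/s²
vₚ = 341.172 m/s ≈ 341.2 m/s
vₐ² = 4.052 × 10^16 × (4.59348 × 10^-13 − 4.02852 × 10^-13) = 2289.2 m²/s²
vₐ = 47.8456 m/s ≈ 47.85 m/s

Final answer: vₚ = 341.2 m/s, vₐ = 47.85 m/s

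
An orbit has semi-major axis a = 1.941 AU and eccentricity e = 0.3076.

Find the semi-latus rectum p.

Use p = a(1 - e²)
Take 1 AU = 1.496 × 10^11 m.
a = 1.941 AU = 2.90374 × 10^11 m
e = 0.3076,  e² = 0.0946178,  1 − e² = 0.905382
p = a(1 − e²) = 2.90374 × 10^11 m × 0.905382 = 2.62899 × 10^11 m ≈ 1.757 AU

Final answer: p = 1.757 AU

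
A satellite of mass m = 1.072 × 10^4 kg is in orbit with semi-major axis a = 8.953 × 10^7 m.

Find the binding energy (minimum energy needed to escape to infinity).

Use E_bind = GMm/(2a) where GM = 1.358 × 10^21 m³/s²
a = 8.953 × 10^7 m
GM = 1.358 × 10^21 m³/s²
m = 1.072 × 10^4 kg
GMm = 1.358 × 10^21 × 10720 = 1.45578 × 10^25 m³·kg/s²
2a = 1.7906 × 10^8 m
E_bind = GMm/(2a) = 8.1301 × 10^16 J ≈ 81.3 PJ

Final answer: 81.3 PJ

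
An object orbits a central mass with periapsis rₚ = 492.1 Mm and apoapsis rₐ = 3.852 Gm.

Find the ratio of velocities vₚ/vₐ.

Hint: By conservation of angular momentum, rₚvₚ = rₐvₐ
rₚ = 492.1 Mm = 4.921 × 10^8 m
rₐ = 3.852 Gm = 3.852 × 10^9 m
rₚvₚ = rₐvₐ  ⇒  vₚ/vₐ = rₐ/rₚ
vₚ/vₐ = (3.852 × 10^9) / (4.921 × 10^8) = 7.82768

Final answer: vₚ/vₐ = 7.828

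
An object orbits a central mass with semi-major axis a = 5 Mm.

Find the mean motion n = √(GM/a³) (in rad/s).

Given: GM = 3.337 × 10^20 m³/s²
a = 5 Mm = 5 × 10^6 m
GM = 3.337 × 10^20 m³/s²
a³ = 1.25 × 10^20 m³
GM/a³ = (3.337 × 10^20) / (1.25 × 10^20) = 2.6696 s⁻²
n = √(GM/a³) = 1.63389 rad/s ≈ 1.634 rad/s

Final answer: n = 1.634 rad/s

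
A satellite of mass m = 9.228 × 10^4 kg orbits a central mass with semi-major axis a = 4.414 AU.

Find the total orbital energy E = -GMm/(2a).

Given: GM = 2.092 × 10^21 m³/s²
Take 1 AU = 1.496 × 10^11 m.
a = 4.414 AU = 6.60334 × 10^11 m
GM = 2.092 × 10^21 m³/s²
2a = 1.32067 × 10^12 m
GMm = 2.092 × 10^21 × 92280 = 1.9305 × 10^26 m³·kg/s²
E = −GMm/(2a) = -1.46176 × 10^14 J ≈ -146.2 TJ

Final answer: -146.2 TJ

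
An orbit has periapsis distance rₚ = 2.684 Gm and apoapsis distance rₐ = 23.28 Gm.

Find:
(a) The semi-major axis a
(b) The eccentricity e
rₚ = 2.684 Gm = 2.684 × 10^9 m
rₐ = 23.28 Gm = 2.328 × 10^10 m
(a) a = (rₚ + rₐ)/2 = 1.2982 × 10^10 m ≈ 12.98 Gm
(b) e = (rₐ − rₚ)/(rₐ + rₚ) = (2.0596 × 10^10) / (2.5964 × 10^10) = 0.793252

Final answer:
(a) a = 12.98 Gm
(b) e = 0.7933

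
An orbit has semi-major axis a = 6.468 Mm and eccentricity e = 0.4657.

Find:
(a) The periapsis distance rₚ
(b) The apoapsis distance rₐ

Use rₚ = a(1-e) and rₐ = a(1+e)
a = 6.468 Mm = 6.468 × 10^6 m
e = 0.4657:  1 − e = 0.5343,  1 + e = 1.4657
(a) rₚ = a(1 − e) = 6.468 × 10^6 m × 0.5343 = 3.45585 × 10^6 m ≈ 3.456 Mm
(b) rₐ = a(1 + e) = 6.468 × 10^6 m × 1.4657 = 9.48015 × 10^6 m ≈ 9.48 Mm

Final answer:
(a) rₚ = 3.456 Mm
(b) rₐ = 9.48 Mm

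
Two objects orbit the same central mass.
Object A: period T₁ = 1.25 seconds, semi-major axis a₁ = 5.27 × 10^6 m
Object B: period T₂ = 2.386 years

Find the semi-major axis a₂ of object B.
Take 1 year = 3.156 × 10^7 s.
T₁ = 1.25 seconds
T₂ = 2.386 years = 7.53022 × 10^7 s
a₁ = 5.27 × 10^6 m
Kepler's third law: (T₂/T₁)² = (a₂/a₁)³  ⇒  a₂ = a₁ (T₂/T₁)^(2/3)
T₂/T₁ = 6.02417 × 10^7
(T₂/T₁)^(2/3) = 153673
a₂ = 5.27 × 10^6 m × 153673 = 8.09858 × 10^11 m ≈ 8.099 × 10^11 m

Final answer: a₂ = 8.099 × 10^11 m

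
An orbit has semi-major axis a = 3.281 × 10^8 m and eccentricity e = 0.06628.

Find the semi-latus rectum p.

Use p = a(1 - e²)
a = 3.281 × 10^8 m
e = 0.06628,  e² = 0.00439304,  1 − e² = 0.995607
p = a(1 − e²) = 3.281 × 10^8 m × 0.995607 = 3.26659 × 10^8 m ≈ 3.267 × 10^8 m

Final answer: p = 3.267 × 10^8 m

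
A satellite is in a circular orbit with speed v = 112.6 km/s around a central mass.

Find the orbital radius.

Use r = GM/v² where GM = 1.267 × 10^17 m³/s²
v = 112.6 km/s = 112600 m/s
GM = 1.267 × 10^17 m³/s²
v² = 1.26788 × 10^10 m²/s²
r = GM/v² = (1.267 × 10^17) / (1.26788 × 10^10) = 9.99309 × 10^6 m ≈ 9.993 Mm

Final answer: 9.993 Mm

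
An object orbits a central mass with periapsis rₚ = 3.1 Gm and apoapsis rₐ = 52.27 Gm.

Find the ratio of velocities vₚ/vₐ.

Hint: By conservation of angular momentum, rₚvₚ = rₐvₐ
rₚ = 3.1 Gm = 3.1 × 10^9 m
rₐ = 52.27 Gm = 5.227 × 10^10 m
rₚvₚ = rₐvₐ  ⇒  vₚ/vₐ = rₐ/rₚ
vₚ/vₐ = (5.227 × 10^10) / (3.1 × 10^9) = 16.8613

Final answer: vₚ/vₐ = 16.86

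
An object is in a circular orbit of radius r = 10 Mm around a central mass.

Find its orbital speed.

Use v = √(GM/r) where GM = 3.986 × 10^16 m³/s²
r = 10 Mm = 1 × 10^7 m
GM = 3.986 × 10^16 m³/s²
GM/r = (3.986 × 10^16) / (1 × 10^7) = 3.986 × 10^9 m²/s²
v = √(GM/r) = 63134.8 m/s ≈ 63.13 km/s

Final answer: 63.13 km/s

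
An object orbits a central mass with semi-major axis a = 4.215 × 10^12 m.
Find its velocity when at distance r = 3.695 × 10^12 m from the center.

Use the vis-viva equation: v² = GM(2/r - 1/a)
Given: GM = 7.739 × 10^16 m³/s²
a = 4.215 × 10^12 m
r = 3.695 × 10^12 m
GM = 7.739 × 10^16 m³/s²
2/r − 1/a = 5.41272 × 10^-13 − 2.37248 × 10^-13 = 3.04024 × 10^-13 m⁻¹
v² = GM (2/r − 1/a) = 23528.4 m²/s²
v = 153.39 m/s ≈ 153.4 m/s

Final answer: 153.4 m/s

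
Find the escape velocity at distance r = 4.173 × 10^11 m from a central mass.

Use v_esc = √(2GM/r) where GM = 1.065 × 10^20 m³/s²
r = 4.173 × 10^11 m
GM = 1.065 × 10^20 m³/s²
2GM/r = 2 × (1.065 × 10^20) / (4.173 × 10^11) = 5.10424 × 10^8 m²/s²
v_esc = √(2GM/r) = 22592.6 m/s ≈ 22.59 km/s

Final answer: 22.59 km/s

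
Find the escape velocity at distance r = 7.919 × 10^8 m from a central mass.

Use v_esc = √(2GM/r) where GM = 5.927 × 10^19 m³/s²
r = 7.919 × 10^8 m
GM = 5.927 × 10^19 m³/s²
2GM/r = 2 × (5.927 × 10^19) / (7.919 × 10^8) = 1.49691 × 10^11 m²/s²
v_esc = √(2GM/r) = 386899 m/s ≈ 386.9 km/s

Final answer: 386.9 km/s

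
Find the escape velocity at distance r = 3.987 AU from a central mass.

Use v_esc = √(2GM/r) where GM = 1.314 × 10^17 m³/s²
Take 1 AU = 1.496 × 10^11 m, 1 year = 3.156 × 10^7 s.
r = 3.987 AU = 5.96455 × 10^11 m
GM = 1.314 × 10^17 m³/s²
2GM/r = 2 × (1.314 × 10^17) / (5.96455 × 10^11) = 440603 m²/s²
v_esc = √(2GM/r) = 663.779 m/s ≈ 0.14 AU/year

Final answer: 0.14 AU/year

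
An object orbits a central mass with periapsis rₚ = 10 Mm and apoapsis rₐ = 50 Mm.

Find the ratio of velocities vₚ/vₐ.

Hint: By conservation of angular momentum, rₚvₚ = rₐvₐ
rₚ = 10 Mm = 1 × 10^7 m
rₐ = 50 Mm = 5 × 10^7 m
rₚvₚ = rₐvₐ  ⇒  vₚ/vₐ = rₐ/rₚ
vₚ/vₐ = (5 × 10^7) / (1 × 10^7) = 5

Final answer: vₚ/vₐ = 5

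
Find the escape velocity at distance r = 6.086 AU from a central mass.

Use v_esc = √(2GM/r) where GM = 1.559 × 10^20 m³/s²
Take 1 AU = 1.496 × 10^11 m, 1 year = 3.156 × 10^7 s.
r = 6.086 AU = 9.10466 × 10^11 m
GM = 1.559 × 10^20 m³/s²
2GM/r = 2 × (1.559 × 10^20) / (9.10466 × 10^11) = 3.42462 × 10^8 m²/s²
v_esc = √(2GM/r) = 18505.7 m/s ≈ 3.904 AU/year

Final answer: 3.904 AU/year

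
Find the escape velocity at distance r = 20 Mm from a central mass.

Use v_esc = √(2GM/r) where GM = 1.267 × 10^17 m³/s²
r = 20 Mm = 2 × 10^7 m
GM = 1.267 × 10^17 m³/s²
2GM/r = 2 × (1.267 × 10^17) / (2 × 10^7) = 1.267 × 10^10 m²/s²
v_esc = √(2GM/r) = 112561 m/s ≈ 112.6 km/s

Final answer: 112.6 km/s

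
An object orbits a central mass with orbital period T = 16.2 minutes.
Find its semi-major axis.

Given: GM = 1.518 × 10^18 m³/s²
T = 16.2 minutes = 972 s
GM = 1.518 × 10^18 m³/s²
Kepler's third law: a³ = GM T² / (4π²)
T² = 944784 s²
a³ = (1.518 × 10^18) × 944784 / (4π²) = 3.63283 × 10^22 m³
a = (a³)^(1/3) = 3.31193 × 10^7 m ≈ 33.12 Mm

Final answer: 33.12 Mm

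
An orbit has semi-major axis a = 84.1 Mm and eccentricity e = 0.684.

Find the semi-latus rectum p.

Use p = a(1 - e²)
a = 84.1 Mm = 8.41 × 10^7 m
e = 0.684,  e² = 0.467856,  1 − e² = 0.532144
p = a(1 − e²) = 8.41 × 10^7 m × 0.532144 = 4.47533 × 10^7 m ≈ 44.75 Mm

Final answer: p = 44.75 Mm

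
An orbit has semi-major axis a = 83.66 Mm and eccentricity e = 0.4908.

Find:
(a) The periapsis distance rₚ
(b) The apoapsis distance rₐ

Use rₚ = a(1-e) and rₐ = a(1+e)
a = 83.66 Mm = 8.366 × 10^7 m
e = 0.4908:  1 − e = 0.5092,  1 + e = 1.4908
(a) rₚ = a(1 − e) = 8.366 × 10^7 m × 0.5092 = 4.25997 × 10^7 m ≈ 42.6 Mm
(b) rₐ = a(1 + e) = 8.366 × 10^7 m × 1.4908 = 1.2472 × 10^8 m ≈ 124.7 Mm

Final answer:
(a) rₚ = 42.6 Mm
(b) rₐ = 124.7 Mm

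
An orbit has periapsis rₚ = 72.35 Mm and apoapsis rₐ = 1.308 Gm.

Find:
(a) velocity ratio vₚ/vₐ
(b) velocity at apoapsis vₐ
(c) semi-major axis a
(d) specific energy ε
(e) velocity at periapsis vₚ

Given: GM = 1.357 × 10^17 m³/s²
rₚ = 72.35 Mm = 7.235 × 10^7 m
rₐ = 1.308 Gm = 1.308 × 10^9 m
GM = 1.357 × 10^17 m³/s²
a = (rₚ + rₐ)/2 = 6.90175 × 10^8 m
e = (rₐ − rₚ)/(rₐ + rₚ) = (1.23565 × 10^9) / (1.38035 × 10^9) = 0.895172
(a) vₚ/vₐ = rₐ/rₚ (angular momentum) = (1.308 × 10^9) / (7.235 × 10^7) = 18.0788 ≈ 18.08
(b) vₐ² = GM (2/rₐ − 1/a) = 1.357 × 10^17 × (1.52905 × 10^-9 − 1.44891 × 10^-9) = 1.08756 × 10^7 m²/s²;  vₐ = 3297.81 m/s ≈ 3.298 km/s
(c) a = 6.90175 × 10^8 m ≈ 690.2 Mm
(d) 2a = 1.38035 × 10^9 m;  ε = −GM/(2a) = -9.83084 × 10^7 J/kg ≈ -98.31 MJ/kg
(e) vₚ² = GM (2/rₚ − 1/a) = 1.357 × 10^17 × (2.76434 × 10^-8 − 1.44891 × 10^-9) = 3.55459 × 10^9 m²/s²;  vₚ = 59620.4 m/s ≈ 59.62 km/s

Final answer:
(a) velocity ratio vₚ/vₐ = 18.08
(b) velocity at apoapsis vₐ = 3.298 km/s
(c) semi-major axis a = 690.2 Mm
(d) specific energy ε = -98.31 MJ/kg
(e) velocity at periapsis vₚ = 59.62 km/s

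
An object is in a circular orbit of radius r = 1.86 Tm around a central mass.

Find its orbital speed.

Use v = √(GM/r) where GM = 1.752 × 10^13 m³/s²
r = 1.86 Tm = 1.86 × 10^12 m
GM = 1.752 × 10^13 m³/s²
GM/r = (1.752 × 10^13) / (1.86 × 10^12) = 9.41935 m²/s²
v = √(GM/r) = 3.0691 m/s ≈ 3.069 m/s

Final answer: 3.069 m/s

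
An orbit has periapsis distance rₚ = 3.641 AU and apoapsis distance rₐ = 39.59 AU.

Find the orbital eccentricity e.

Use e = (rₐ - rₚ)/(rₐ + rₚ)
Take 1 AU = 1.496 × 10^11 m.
rₚ = 3.641 AU = 5.44694 × 10^11 m
rₐ = 39.59 AU = 5.92266 × 10^12 m
rₐ − rₚ = 5.37797 × 10^12 m
rₐ + rₚ = 6.46736 × 10^12 m
e = (rₐ − rₚ)/(rₐ + rₚ) = 0.831556

Final answer: e = 0.8316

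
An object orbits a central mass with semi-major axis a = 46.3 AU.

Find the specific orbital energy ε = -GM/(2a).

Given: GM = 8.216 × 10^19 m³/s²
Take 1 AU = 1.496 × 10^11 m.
a = 46.3 AU = 6.92648 × 10^12 m
GM = 8.216 × 10^19 m³/s²
2a = 1.3853 × 10^13 m
ε = −GM/(2a) = -5.93086 × 10^6 J/kg ≈ -5.931 MJ/kg

Final answer: -5.931 MJ/kg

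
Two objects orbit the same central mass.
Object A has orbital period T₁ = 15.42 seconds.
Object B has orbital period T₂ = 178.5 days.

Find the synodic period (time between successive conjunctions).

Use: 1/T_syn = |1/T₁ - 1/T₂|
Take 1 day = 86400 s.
T₁ = 15.42 seconds
T₂ = 178.5 days = 1.54224 × 10^7 s
1/T₁ = 0.0648508 s⁻¹
1/T₂ = 6.48408 × 10^-8 s⁻¹
|1/T₁ − 1/T₂| = 0.0648508 s⁻¹
T_syn = 1 / |1/T₁ − 1/T₂| = 15.42 s ≈ 15.42 seconds

Final answer: T_syn = 15.42 seconds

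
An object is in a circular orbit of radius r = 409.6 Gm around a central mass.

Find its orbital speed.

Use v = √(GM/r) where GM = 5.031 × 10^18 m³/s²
r = 409.6 Gm = 4.096 × 10^11 m
GM = 5.031 × 10^18 m³/s²
GM/r = (5.031 × 10^18) / (4.096 × 10^11) = 1.22827 × 10^7 m²/s²
v = √(GM/r) = 3504.67 m/s ≈ 3.505 km/s

Final answer: 3.505 km/s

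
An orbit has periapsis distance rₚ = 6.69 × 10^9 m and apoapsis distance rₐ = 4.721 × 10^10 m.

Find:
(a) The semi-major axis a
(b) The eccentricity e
rₚ = 6.69 × 10^9 m
rₐ = 4.721 × 10^10 m
(a) a = (rₚ + rₐ)/2 = 2.695 × 10^10 m ≈ 2.695 × 10^10 m
(b) e = (rₐ − rₚ)/(rₐ + rₚ) = (4.052 × 10^10) / (5.39 × 10^10) = 0.751763

Final answer:
(a) a = 2.695 × 10^10 m
(b) e = 0.7518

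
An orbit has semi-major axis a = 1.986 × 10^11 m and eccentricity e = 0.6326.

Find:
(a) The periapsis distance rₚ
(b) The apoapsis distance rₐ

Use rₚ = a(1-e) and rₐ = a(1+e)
a = 1.986 × 10^11 m
e = 0.6326:  1 − e = 0.3674,  1 + e = 1.6326
(a) rₚ = a(1 − e) = 1.986 × 10^11 m × 0.3674 = 7.29656 × 10^10 m ≈ 7.297 × 10^10 m
(b) rₐ = a(1 + e) = 1.986 × 10^11 m × 1.6326 = 3.24234 × 10^11 m ≈ 3.242 × 10^11 m

Final answer:
(a) rₚ = 7.297 × 10^10 m
(b) rₐ = 3.242 × 10^11 m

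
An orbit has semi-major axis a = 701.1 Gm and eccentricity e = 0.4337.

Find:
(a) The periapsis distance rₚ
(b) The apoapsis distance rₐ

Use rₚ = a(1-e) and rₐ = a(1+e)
a = 701.1 Gm = 7.011 × 10^11 m
e = 0.4337:  1 − e = 0.5663,  1 + e = 1.4337
(a) rₚ = a(1 − e) = 7.011 × 10^11 m × 0.5663 = 3.97033 × 10^11 m ≈ 397 Gm
(b) rₐ = a(1 + e) = 7.011 × 10^11 m × 1.4337 = 1.00517 × 10^12 m ≈ 1.005 Tm

Final answer:
(a) rₚ = 397 Gm
(b) rₐ = 1.005 Tm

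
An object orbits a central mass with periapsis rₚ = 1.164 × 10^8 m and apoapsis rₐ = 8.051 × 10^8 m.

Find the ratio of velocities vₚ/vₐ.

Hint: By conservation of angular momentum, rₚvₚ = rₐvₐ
rₚ = 1.164 × 10^8 m
rₐ = 8.051 × 10^8 m
rₚvₚ = rₐvₐ  ⇒  vₚ/vₐ = rₐ/rₚ
vₚ/vₐ = (8.051 × 10^8) / (1.164 × 10^8) = 6.91667

Final answer: vₚ/vₐ = 6.917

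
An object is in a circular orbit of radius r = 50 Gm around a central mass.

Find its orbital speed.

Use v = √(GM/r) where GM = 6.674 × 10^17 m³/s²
r = 50 Gm = 5 × 10^10 m
GM = 6.674 × 10^17 m³/s²
GM/r = (6.674 × 10^17) / (5 × 10^10) = 1.3348 × 10^7 m²/s²
v = √(GM/r) = 3653.49 m/s ≈ 3.653 km/s

Final answer: 3.653 km/s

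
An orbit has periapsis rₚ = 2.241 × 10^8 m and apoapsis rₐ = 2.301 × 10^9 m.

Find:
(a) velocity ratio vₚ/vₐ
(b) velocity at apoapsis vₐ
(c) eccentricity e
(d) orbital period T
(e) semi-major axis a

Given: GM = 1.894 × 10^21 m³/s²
rₚ = 2.241 × 10^8 m
rₐ = 2.301 × 10^9 m
GM = 1.894 × 10^21 m³/s²
a = (rₚ + rₐ)/2 = 1.26255 × 10^9 m
e = (rₐ − rₚ)/(rₐ + rₚ) = (2.0769 × 10^9) / (2.5251 × 10^9) = 0.822502
(a) vₚ/vₐ = rₐ/rₚ (angular momentum) = (2.301 × 10^9) / (2.241 × 10^8) = 10.2677 ≈ 10.27
(b) vₐ² = GM (2/rₐ − 1/a) = 1.894 × 10^21 × (8.69187 × 10^-10 − 7.92048 × 10^-10) = 1.46102 × 10^11 m²/s²;  vₐ = 382233 m/s ≈ 382.2 km/s
(c) e = 0.822502 ≈ 0.8225
(d) a³ = 2.01255 × 10^27 m³;  T = 2π √(a³/GM) = 2π × 1030.82 s = 6476.83 s ≈ 1.799 hours
(e) a = 1.26255 × 10^9 m ≈ 1.263 × 10^9 m

Final answer:
(a) velocity ratio vₚ/vₐ = 10.27
(b) velocity at apoapsis vₐ = 382.2 km/s
(c) eccentricity e = 0.8225
(d) orbital period T = 1.799 hours
(e) semi-major axis a = 1.263 × 10^9 m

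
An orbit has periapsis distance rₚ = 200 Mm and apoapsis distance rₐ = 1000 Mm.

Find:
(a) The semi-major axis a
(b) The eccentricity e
rₚ = 200 Mm = 2 × 10^8 m
rₐ = 1000 Mm = 1 × 10^9 m
(a) a = (rₚ + rₐ)/2 = 6 × 10^8 m ≈ 600 Mm
(b) e = (rₐ − rₚ)/(rₐ + rₚ) = (8 × 10^8) / (1.2 × 10^9) = 0.666667

Final answer:
(a) a = 600 Mm
(b) e = 0.6667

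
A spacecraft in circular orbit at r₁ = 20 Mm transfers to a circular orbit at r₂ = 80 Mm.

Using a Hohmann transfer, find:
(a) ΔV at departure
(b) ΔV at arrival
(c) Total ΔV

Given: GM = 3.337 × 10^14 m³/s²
r₁ = 20 Mm = 2 × 10^7 m
r₂ = 80 Mm = 8 × 10^7 m
GM = 3.337 × 10^14 m³/s²
Transfer ellipse: a_t = (r₁ + r₂)/2 = 5 × 10^7 m
Circular speed at r₁: v₁ = √(GM/r₁) = 4084.73 m/s
Transfer speed at r₁ (periapsis): v₁ₜ = √(GM(2/r₁ − 1/a_t)) = 5166.82 m/s
(a) ΔV₁ = v₁ₜ − v₁ = 1082.09 m/s ≈ 1.082 km/s
Circular speed at r₂: v₂ = √(GM/r₂) = 2042.36 m/s
Transfer speed at r₂ (apoapsis): v₂ₜ = √(GM(2/r₂ − 1/a_t)) = 1291.7 m/s
(b) ΔV₂ = v₂ − v₂ₜ = 750.66 m/s ≈ 750.7 m/s
(c) ΔV_total = ΔV₁ + ΔV₂ = 1832.75 m/s ≈ 1.833 km/s

Final answer:
(a) ΔV₁ = 1.082 km/s
(b) ΔV₂ = 750.7 m/s
(c) ΔV_total = 1.833 km/s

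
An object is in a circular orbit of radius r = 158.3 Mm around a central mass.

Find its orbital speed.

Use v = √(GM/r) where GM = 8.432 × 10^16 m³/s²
r = 158.3 Mm = 1.583 × 10^8 m
GM = 8.432 × 10^16 m³/s²
GM/r = (8.432 × 10^16) / (1.583 × 10^8) = 5.3266 × 10^8 m²/s²
v = √(GM/r) = 23079.4 m/s ≈ 23.08 km/s

Final answer: 23.08 km/s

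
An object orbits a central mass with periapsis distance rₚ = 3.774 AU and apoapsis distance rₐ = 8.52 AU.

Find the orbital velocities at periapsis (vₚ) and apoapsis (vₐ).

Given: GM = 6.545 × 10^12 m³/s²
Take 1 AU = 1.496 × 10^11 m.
rₚ = 3.774 AU = 5.6459 × 10^11 m
rₐ = 8.52 AU = 1.27459 × 10^12 m
GM = 6.545 × 10^12 m³/s²
a = (rₚ + rₐ)/2 = 9.19591 × 10^11 m
Vis-viva: v² = GM (2/r − 1/a)
vₚ² = 6.545 × 10^12 × (3.54239 × 10^-12 − 1.08744 × 10^-12) = 16.0677 m²/s²
vₚ = 4.00845 m/s ≈ 4.008 m/s
vₐ² = 6.545 × 10^12 × (1.56913 × 10^-12 − 1.08744 × 10^-12) = 3.15266 m²/s²
vₐ = 1.77557 m/s ≈ 1.776 m/s

Final answer: vₚ = 4.008 m/s, vₐ = 1.776 m/s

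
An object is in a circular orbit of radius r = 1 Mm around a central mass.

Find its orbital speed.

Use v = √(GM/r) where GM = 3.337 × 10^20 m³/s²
r = 1 Mm = 1 × 10^6 m
GM = 3.337 × 10^20 m³/s²
GM/r = (3.337 × 10^20) / (1 × 10^6) = 3.337 × 10^14 m²/s²
v = √(GM/r) = 1.82675 × 10^7 m/s ≈ 1.827 × 10^4 km/s

Final answer: 1.827 × 10^4 km/s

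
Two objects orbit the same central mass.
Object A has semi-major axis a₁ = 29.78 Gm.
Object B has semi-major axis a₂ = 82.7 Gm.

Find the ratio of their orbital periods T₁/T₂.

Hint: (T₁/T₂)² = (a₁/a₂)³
a₁ = 29.78 Gm = 2.978 × 10^10 m
a₂ = 82.7 Gm = 8.27 × 10^10 m
a₁/a₂ = 0.360097
T₁/T₂ = (a₁/a₂)^(3/2) = (0.360097)^1.5 = 0.216087

Final answer: T₁/T₂ = 0.2161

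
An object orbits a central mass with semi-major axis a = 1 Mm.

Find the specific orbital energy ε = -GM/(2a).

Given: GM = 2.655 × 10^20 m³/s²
a = 1 Mm = 1 × 10^6 m
GM = 2.655 × 10^20 m³/s²
2a = 2 × 10^6 m
ε = −GM/(2a) = -1.3275 × 10^14 J/kg ≈ -1.327 × 10^5 GJ/kg

Final answer: -1.327 × 10^5 GJ/kg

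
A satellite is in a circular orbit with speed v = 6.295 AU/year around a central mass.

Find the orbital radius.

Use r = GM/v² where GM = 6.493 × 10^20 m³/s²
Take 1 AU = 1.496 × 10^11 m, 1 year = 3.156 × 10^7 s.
v = 6.295 AU/year = 29839.4 m/s
GM = 6.493 × 10^20 m³/s²
v² = 8.90391 × 10^8 m²/s²
r = GM/v² = (6.493 × 10^20) / (8.90391 × 10^8) = 7.2923 × 10^11 m ≈ 4.875 AU

Final answer: 4.875 AU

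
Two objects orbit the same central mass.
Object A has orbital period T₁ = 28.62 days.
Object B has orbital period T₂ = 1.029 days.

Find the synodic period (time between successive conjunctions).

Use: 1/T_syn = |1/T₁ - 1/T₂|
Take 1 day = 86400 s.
T₁ = 28.62 days = 2.47277 × 10^6 s
T₂ = 1.029 days = 88905.6 s
1/T₁ = 4.04405 × 10^-7 s⁻¹
1/T₂ = 1.12479 × 10^-5 s⁻¹
|1/T₁ − 1/T₂| = 1.08435 × 10^-5 s⁻¹
T_syn = 1 / |1/T₁ − 1/T₂| = 92221.3 s ≈ 1.067 days

Final answer: T_syn = 1.067 days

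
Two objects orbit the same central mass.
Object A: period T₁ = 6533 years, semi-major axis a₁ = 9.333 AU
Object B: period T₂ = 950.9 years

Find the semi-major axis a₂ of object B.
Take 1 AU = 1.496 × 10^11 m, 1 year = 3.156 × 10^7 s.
T₁ = 6533 years = 2.06181 × 10^11 s
T₂ = 950.9 years = 3.00104 × 10^10 s
a₁ = 9.333 AU = 1.39622 × 10^12 m
Kepler's third law: (T₂/T₁)² = (a₂/a₁)³  ⇒  a₂ = a₁ (T₂/T₁)^(2/3)
T₂/T₁ = 0.145553
(T₂/T₁)^(2/3) = 0.276704
a₂ = 1.39622 × 10^12 m × 0.276704 = 3.86338 × 10^11 m ≈ 2.582 AU

Final answer: a₂ = 2.582 AU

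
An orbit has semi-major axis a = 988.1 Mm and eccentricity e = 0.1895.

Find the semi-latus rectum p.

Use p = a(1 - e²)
a = 988.1 Mm = 9.881 × 10^8 m
e = 0.1895,  e² = 0.0359102,  1 − e² = 0.96409
p = a(1 − e²) = 9.881 × 10^8 m × 0.96409 = 9.52617 × 10^8 m ≈ 952.6 Mm

Final answer: p = 952.6 Mm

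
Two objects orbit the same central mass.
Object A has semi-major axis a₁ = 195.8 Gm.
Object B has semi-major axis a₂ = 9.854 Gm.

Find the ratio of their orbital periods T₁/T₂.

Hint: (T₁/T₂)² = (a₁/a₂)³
a₁ = 195.8 Gm = 1.958 × 10^11 m
a₂ = 9.854 Gm = 9.854 × 10^9 m
a₁/a₂ = 19.8701
T₁/T₂ = (a₁/a₂)^(3/2) = (19.8701)^1.5 = 88.5728

Final answer: T₁/T₂ = 88.57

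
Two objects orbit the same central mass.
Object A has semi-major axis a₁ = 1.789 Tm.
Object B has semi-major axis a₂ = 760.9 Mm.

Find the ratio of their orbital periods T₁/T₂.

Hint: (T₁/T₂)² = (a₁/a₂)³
a₁ = 1.789 Tm = 1.789 × 10^12 m
a₂ = 760.9 Mm = 7.609 × 10^8 m
a₁/a₂ = 2351.16
T₁/T₂ = (a₁/a₂)^(3/2) = (2351.16)^1.5 = 114005

Final answer: T₁/T₂ = 1.14 × 10^5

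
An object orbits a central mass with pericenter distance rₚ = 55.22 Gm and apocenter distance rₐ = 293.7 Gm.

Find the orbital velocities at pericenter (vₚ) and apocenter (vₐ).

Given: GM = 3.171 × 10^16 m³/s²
rₚ = 55.22 Gm = 5.522 × 10^10 m
rₐ = 293.7 Gm = 2.937 × 10^11 m
GM = 3.171 × 10^16 m³/s²
a = (rₚ + rₐ)/2 = 1.7446 × 10^11 m
Vis-viva: v² = GM (2/r − 1/a)
vₚ² = 3.171 × 10^16 × (3.62188 × 10^-11 − 5.73197 × 10^-12) = 966736 m²/s²
vₚ = 983.227 m/s ≈ 983.2 m/s
vₐ² = 3.171 × 10^16 × (6.80967 × 10^-12 − 5.73197 × 10^-12) = 34173.8 m²/s²
vₐ = 184.861 m/s ≈ 184.9 m/s

Final answer: vₚ = 983.2 m/s, vₐ = 184.9 m/s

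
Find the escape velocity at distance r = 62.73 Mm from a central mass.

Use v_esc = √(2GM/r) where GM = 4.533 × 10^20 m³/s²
r = 62.73 Mm = 6.273 × 10^7 m
GM = 4.533 × 10^20 m³/s²
2GM/r = 2 × (4.533 × 10^20) / (6.273 × 10^7) = 1.44524 × 10^13 m²/s²
v_esc = √(2GM/r) = 3.80163 × 10^6 m/s ≈ 3802 km/s

Final answer: 3802 km/s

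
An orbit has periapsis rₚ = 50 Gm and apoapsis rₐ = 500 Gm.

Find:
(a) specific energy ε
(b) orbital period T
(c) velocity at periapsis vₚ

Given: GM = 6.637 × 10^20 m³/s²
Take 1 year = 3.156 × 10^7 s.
rₚ = 50 Gm = 5 × 10^10 m
rₐ = 500 Gm = 5 × 10^11 m
GM = 6.637 × 10^20 m³/s²
a = (rₚ + rₐ)/2 = 2.75 × 10^11 m
e = (rₐ − rₚ)/(rₐ + rₚ) = (4.5 × 10^11) / (5.5 × 10^11) = 0.818182
(a) 2a = 5.5 × 10^11 m;  ε = −GM/(2a) = -1.20673 × 10^9 J/kg ≈ -1.207 GJ/kg
(b) a³ = 2.07969 × 10^34 m³;  T = 2π √(a³/GM) = 2π × 5.59775 × 10^6 s = 3.51717 × 10^7 s ≈ 1.114 years
(c) vₚ² = GM (2/rₚ − 1/a) = 6.637 × 10^20 × (4 × 10^-11 − 3.63636 × 10^-12) = 2.41345 × 10^10 m²/s²;  vₚ = 155353 m/s ≈ 155.4 km/s

Final answer:
(a) specific energy ε = -1.207 GJ/kg
(b) orbital period T = 1.114 years
(c) velocity at periapsis vₚ = 155.4 km/s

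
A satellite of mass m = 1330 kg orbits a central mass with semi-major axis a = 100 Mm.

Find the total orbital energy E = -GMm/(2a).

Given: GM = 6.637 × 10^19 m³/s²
a = 100 Mm = 1 × 10^8 m
GM = 6.637 × 10^19 m³/s²
2a = 2 × 10^8 m
GMm = 6.637 × 10^19 × 1330 = 8.82721 × 10^22 m³·kg/s²
E = −GMm/(2a) = -4.4136 × 10^14 J ≈ -441.4 TJ

Final answer: -441.4 TJ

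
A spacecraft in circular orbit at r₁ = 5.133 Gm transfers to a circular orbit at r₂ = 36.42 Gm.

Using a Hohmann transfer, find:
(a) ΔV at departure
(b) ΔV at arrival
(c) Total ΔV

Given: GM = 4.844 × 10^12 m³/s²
r₁ = 5.133 Gm = 5.133 × 10^9 m
r₂ = 36.42 Gm = 3.642 × 10^10 m
GM = 4.844 × 10^12 m³/s²
Transfer ellipse: a_t = (r₁ + r₂)/2 = 2.07765 × 10^10 m
Circular speed at r₁: v₁ = √(GM/r₁) = 30.7197 m/s
Transfer speed at r₁ (periapsis): v₁ₜ = √(GM(2/r₁ − 1/a_t)) = 40.6724 m/s
(a) ΔV₁ = v₁ₜ − v₁ = 9.95278 m/s ≈ 9.953 m/s
Circular speed at r₂: v₂ = √(GM/r₂) = 11.5327 m/s
Transfer speed at r₂ (apoapsis): v₂ₜ = √(GM(2/r₂ − 1/a_t)) = 5.73233 m/s
(b) ΔV₂ = v₂ − v₂ₜ = 5.80039 m/s ≈ 5.8 m/s
(c) ΔV_total = ΔV₁ + ΔV₂ = 15.7532 m/s ≈ 15.75 m/s

Final answer:
(a) ΔV₁ = 9.953 m/s
(b) ΔV₂ = 5.8 m/s
(c) ΔV_total = 15.75 m/s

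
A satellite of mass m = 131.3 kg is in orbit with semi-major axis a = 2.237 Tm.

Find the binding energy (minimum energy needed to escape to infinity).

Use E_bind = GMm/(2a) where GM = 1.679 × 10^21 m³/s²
a = 2.237 Tm = 2.237 × 10^12 m
GM = 1.679 × 10^21 m³/s²
m = 131.3 kg
GMm = 1.679 × 10^21 × 131.3 = 2.20453 × 10^23 m³·kg/s²
2a = 4.474 × 10^12 m
E_bind = GMm/(2a) = 4.92742 × 10^10 J ≈ 49.27 GJ

Final answer: 49.27 GJ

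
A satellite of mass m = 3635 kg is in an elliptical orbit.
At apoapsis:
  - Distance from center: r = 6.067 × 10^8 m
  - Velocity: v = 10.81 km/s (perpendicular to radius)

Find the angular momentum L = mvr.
r = 6.067 × 10^8 m
v = 10.81 km/s = 10810 m/s
vr = 10810 × 6.067 × 10^8 = 6.55843 × 10^12 m²/s
L = m × vr = 3635 × 6.55843 × 10^12 = 2.38399 × 10^16 kg·m²/s ≈ 2.384 × 10^16 kg·m²/s

Final answer: L = 2.384 × 10^16 kg·m²/s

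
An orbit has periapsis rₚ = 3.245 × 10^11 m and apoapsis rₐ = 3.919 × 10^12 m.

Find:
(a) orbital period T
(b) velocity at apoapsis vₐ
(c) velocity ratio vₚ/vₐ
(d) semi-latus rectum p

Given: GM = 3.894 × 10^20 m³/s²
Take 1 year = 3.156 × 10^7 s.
rₚ = 3.245 × 10^11 m
rₐ = 3.919 × 10^12 m
GM = 3.894 × 10^20 m³/s²
a = (rₚ + rₐ)/2 = 2.12175 × 10^12 m
e = (rₐ − rₚ)/(rₐ + rₚ) = (3.5945 × 10^12) / (4.2435 × 10^12) = 0.84706
(a) a³ = 9.55174 × 10^36 m³;  T = 2π √(a³/GM) = 2π × 1.56619 × 10^8 s = 9.84064 × 10^8 s ≈ 31.18 years
(b) vₐ² = GM (2/rₐ − 1/a) = 3.894 × 10^20 × (5.10334 × 10^-13 − 4.71309 × 10^-13) = 1.51964 × 10^7 m²/s²;  vₐ = 3898.26 m/s ≈ 3.898 km/s
(c) vₚ/vₐ = rₐ/rₚ (angular momentum) = (3.919 × 10^12) / (3.245 × 10^11) = 12.077 ≈ 12.08
(d) 1 − e² = 0.282489;  p = a(1 − e²) = 2.12175 × 10^12 × 0.282489 = 5.99371 × 10^11 m ≈ 5.994 × 10^11 m

Final answer:
(a) orbital period T = 31.18 years
(b) velocity at apoapsis vₐ = 3.898 km/s
(c) velocity ratio vₚ/vₐ = 12.08
(d) semi-latus rectum p = 5.994 × 10^11 m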